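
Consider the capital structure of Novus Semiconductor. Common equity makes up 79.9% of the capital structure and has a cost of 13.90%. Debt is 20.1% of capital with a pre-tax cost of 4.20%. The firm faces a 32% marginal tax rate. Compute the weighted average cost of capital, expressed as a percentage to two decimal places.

11.68%

After-tax cost of debt = 4.2% × (1 − 32%) = 2.8560%.
WACC = 0.799 × 13.9000% + 0.201 × 2.8560% = 11.6802%.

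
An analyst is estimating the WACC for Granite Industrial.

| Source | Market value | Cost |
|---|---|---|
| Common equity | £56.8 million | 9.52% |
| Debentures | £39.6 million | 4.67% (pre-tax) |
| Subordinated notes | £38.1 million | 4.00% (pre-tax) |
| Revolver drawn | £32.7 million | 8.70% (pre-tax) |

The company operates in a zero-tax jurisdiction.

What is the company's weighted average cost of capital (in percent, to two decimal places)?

Total capital V = 56.8 + 39.6 + 38.1 + 32.7 = 167.2.
Equity: weight = 56.8/167.2 = 0.3397; cost = 9.52%.
Debentures: weight = 39.6/167.2 = 0.2368; after-tax cost = 4.67% × (1 − 0%) = 4.6700%.
Subordinated notes: weight = 38.1/167.2 = 0.2279; after-tax cost = 4% × (1 − 0%) = 4.0000%.
Revolver drawn: weight = 32.7/167.2 = 0.1956; after-tax cost = 8.7% × (1 − 0%) = 8.7000%.
WACC = 0.3397 × 9.5200% + 0.2368 × 4.6700% + 0.2279 × 4.0000% + 0.1956 × 8.7000% = 6.9531%.

6.95%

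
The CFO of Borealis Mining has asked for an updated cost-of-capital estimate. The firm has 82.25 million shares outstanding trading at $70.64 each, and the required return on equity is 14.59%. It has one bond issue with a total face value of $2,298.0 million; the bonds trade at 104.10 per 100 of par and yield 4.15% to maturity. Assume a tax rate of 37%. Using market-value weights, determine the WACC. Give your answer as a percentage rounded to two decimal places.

11.10%

Market value of equity E = 70.64 × 82.25m = 5810.14m. Market value of debt D = 2298m × 104.1/100 = 2392.218m.
Total capital V = 5810.14 + 2392.218 = 8202.358.
Equity: weight = 5810.14/8202.358 = 0.7083; cost = 14.59%.
Bonds outstanding: weight = 2392.218/8202.358 = 0.2917; after-tax cost = 4.15% × (1 − 37%) = 2.6145%.
WACC = 0.7083 × 14.5900% + 0.2917 × 2.6145% = 11.0973%.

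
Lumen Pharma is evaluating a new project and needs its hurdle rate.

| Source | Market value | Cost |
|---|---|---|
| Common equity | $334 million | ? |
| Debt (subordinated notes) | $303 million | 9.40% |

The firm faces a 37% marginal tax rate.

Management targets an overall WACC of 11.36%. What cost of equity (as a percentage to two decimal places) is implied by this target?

16.29%

Total capital V = 334 + 303 = 637.
Equity weight = 334/637 = 0.5243.
Subordinated notes weight = 303/637 = 0.4757.
Debt contribution = 0.4757 × 9.4% × (1 − 37%) = 2.8169%.
Required equity contribution = 11.36% − 2.8169% = 8.5431%.
Re = 8.5431% / 0.5243 = 16.2933%.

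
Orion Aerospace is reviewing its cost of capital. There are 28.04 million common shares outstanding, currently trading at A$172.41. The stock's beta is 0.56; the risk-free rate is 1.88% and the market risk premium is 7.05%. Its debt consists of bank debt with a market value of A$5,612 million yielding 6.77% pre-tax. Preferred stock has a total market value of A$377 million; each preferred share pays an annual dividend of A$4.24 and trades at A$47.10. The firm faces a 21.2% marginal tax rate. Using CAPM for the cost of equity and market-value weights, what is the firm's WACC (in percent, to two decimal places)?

5.68%

Cost of equity via CAPM: Re = 1.88% + 0.56 × 7.05% = 5.8280%.
Cost of preferred: Rp = 4.24 / 47.1 = 9.0021%.
Market value of equity E = 172.41 × 28.04m = 4834.3764m.
Total capital V = 4834.3764 + 377 + 5612 = 10823.3764.
Equity: weight = 4834.3764/10823.3764 = 0.4467; cost = 5.828%.
Preferred: weight = 377/10823.3764 = 0.0348; cost = 9.0021%.
Bank debt: weight = 5612/10823.3764 = 0.5185; after-tax cost = 6.77% × (1 − 21.2%) = 5.3348%.
WACC = 0.4467 × 5.8280% + 0.0348 × 9.0021% + 0.5185 × 5.3348% = 5.6828%.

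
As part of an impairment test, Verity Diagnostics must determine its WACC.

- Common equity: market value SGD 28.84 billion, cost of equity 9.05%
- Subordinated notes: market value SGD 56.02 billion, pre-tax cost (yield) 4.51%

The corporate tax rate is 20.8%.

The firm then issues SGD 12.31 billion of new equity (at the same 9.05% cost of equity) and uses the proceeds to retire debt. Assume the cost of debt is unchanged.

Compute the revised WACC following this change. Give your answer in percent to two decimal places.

After the change:
Total capital V = 41.15 + 43.71 = 84.86.
Equity: weight = 41.15/84.86 = 0.4849; cost = 9.05%.
Subordinated notes: weight = 43.71/84.86 = 0.5151; after-tax cost = 4.51% × (1 − 20.8%) = 3.5719%.
WACC = 0.4849 × 9.0500% + 0.5151 × 3.5719% = 6.2283%.

6.23%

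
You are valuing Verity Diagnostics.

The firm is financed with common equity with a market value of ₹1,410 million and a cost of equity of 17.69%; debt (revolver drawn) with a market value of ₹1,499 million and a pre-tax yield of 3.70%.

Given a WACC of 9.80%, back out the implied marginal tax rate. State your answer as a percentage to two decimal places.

Total capital V = 1410 + 1499 = 2909.
Equity weight = 1410/2909 = 0.4847.
Revolver drawn weight = 1499/2909 = 0.5153.
Equity contribution = 0.4847 × 17.69% = 8.5744%.
Debt contribution must be 9.8% − 8.5744% = 1.2256%.
0.5153 × 3.7% × (1 − T) = 1.2256%  ⇒  (1 − T) = 0.6428.
T = 35.7175%.

35.72%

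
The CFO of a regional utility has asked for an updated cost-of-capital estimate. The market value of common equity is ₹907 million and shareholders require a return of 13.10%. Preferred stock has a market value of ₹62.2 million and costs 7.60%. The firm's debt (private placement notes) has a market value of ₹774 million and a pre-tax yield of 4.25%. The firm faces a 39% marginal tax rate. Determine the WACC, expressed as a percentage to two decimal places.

8.24%

Total capital V = 907 + 62.2 + 774 = 1743.2.
Equity: weight = 907/1743.2 = 0.5203; cost = 13.1%.
Preferred: weight = 62.2/1743.2 = 0.0357; cost = 7.6%.
Private placement notes: weight = 774/1743.2 = 0.4440; after-tax cost = 4.25% × (1 − 39%) = 2.5925%.
WACC = 0.5203 × 13.1000% + 0.0357 × 7.6000% + 0.4440 × 2.5925% = 8.2383%.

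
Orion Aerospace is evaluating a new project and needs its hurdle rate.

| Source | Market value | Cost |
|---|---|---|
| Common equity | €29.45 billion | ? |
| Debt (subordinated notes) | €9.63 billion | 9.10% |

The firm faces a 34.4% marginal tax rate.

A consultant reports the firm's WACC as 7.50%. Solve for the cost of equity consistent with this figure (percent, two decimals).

8.00%

Total capital V = 29.45 + 9.63 = 39.08.
Equity weight = 29.45/39.08 = 0.7536.
Subordinated notes weight = 9.63/39.08 = 0.2464.
Debt contribution = 0.2464 × 9.1% × (1 − 34.4%) = 1.4710%.
Required equity contribution = 7.5% − 1.4710% = 6.0290%.
Re = 6.0290% / 0.7536 = 8.0004%.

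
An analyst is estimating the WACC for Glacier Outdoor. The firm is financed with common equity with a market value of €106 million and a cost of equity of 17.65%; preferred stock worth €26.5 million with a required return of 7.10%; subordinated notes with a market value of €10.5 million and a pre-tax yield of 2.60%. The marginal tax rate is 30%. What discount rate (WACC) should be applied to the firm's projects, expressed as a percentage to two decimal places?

Total capital V = 106 + 26.5 + 10.5 = 143.
Equity: weight = 106/143 = 0.7413; cost = 17.65%.
Preferred: weight = 26.5/143 = 0.1853; cost = 7.1%.
Subordinated notes: weight = 10.5/143 = 0.0734; after-tax cost = 2.6% × (1 − 30%) = 1.8200%.
WACC = 0.7413 × 17.6500% + 0.1853 × 7.1000% + 0.0734 × 1.8200% = 14.5326%.

14.53%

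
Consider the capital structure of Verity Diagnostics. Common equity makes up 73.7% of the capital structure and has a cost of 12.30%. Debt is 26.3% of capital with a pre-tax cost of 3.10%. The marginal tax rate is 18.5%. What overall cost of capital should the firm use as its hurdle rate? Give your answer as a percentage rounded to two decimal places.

9.73%

After-tax cost of debt = 3.1% × (1 − 18.5%) = 2.5265%.
WACC = 0.737 × 12.3000% + 0.263 × 2.5265% = 9.7296%.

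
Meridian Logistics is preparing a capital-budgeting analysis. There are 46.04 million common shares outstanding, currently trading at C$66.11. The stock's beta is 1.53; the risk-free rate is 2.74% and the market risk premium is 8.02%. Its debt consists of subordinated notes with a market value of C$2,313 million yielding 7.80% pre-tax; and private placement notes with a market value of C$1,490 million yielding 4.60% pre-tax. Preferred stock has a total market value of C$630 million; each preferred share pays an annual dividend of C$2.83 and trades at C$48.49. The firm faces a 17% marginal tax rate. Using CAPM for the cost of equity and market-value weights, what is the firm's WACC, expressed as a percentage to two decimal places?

Cost of equity via CAPM: Re = 2.74% + 1.53 × 8.02% = 15.0106%.
Cost of preferred: Rp = 2.83 / 48.49 = 5.8363%.
Market value of equity E = 66.11 × 46.04m = 3043.7044m.
Total capital V = 3043.7044 + 630 + 2313 + 1490 = 7476.7044.
Equity: weight = 3043.7044/7476.7044 = 0.4071; cost = 15.0106%.
Preferred: weight = 630/7476.7044 = 0.0843; cost = 5.8363%.
Subordinated notes: weight = 2313/7476.7044 = 0.3094; after-tax cost = 7.8% × (1 − 17%) = 6.4740%.
Private placement notes: weight = 1490/7476.7044 = 0.1993; after-tax cost = 4.6% × (1 − 17%) = 3.8180%.
WACC = 0.4071 × 15.0106% + 0.0843 × 5.8363% + 0.3094 × 6.4740% + 0.1993 × 3.8180% = 9.3661%.

9.37%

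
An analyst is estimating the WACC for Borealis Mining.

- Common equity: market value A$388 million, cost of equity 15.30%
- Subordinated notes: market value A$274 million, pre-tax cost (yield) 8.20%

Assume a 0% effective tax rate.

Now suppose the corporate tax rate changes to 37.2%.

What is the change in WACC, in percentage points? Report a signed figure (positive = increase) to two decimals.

Current WACC:
Total capital V = 388 + 274 = 662.
Equity: weight = 388/662 = 0.5861; cost = 15.3%.
Subordinated notes: weight = 274/662 = 0.4139; after-tax cost = 8.2% × (1 − 0%) = 8.2000%.
WACC = 0.5861 × 15.3000% + 0.4139 × 8.2000% = 12.3613%.
After the change:
Total capital V = 388 + 274 = 662.
Equity: weight = 388/662 = 0.5861; cost = 15.3%.
Subordinated notes: weight = 274/662 = 0.4139; after-tax cost = 8.2% × (1 − 37.2%) = 5.1496%.
WACC = 0.5861 × 15.3000% + 0.4139 × 5.1496% = 11.0988%.
Change in WACC = 11.0988% − 12.3613% = -1.2626 pp.

-1.26 pp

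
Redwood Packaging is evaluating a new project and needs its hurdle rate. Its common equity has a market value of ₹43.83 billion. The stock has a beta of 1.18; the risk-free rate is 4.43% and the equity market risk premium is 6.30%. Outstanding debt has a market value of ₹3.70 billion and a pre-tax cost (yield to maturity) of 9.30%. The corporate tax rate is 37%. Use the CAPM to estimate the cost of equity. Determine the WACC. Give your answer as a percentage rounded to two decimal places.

11.40%

Cost of equity via CAPM: Re = 4.43% + 1.18 × 6.3% = 11.8640%.
Total capital V = 43.83 + 3.7 = 47.53.
Equity: weight = 43.83/47.53 = 0.9222; cost = 11.864%.
Debt: weight = 3.7/47.53 = 0.0778; after-tax cost = 9.3% × (1 − 37%) = 5.8590%.
WACC = 0.9222 × 11.8640% + 0.0778 × 5.8590% = 11.3965%.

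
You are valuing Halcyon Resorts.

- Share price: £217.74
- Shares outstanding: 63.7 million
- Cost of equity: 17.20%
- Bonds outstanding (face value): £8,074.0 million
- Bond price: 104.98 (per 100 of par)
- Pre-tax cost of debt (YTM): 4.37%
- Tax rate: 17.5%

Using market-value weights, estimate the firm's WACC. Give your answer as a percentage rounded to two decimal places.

12.04%

Market value of equity E = 217.74 × 63.7m = 13870.038m. Market value of debt D = 8074m × 104.98/100 = 8476.0852m.
Total capital V = 13870.038 + 8476.0852 = 22346.1232.
Equity: weight = 13870.038/22346.1232 = 0.6207; cost = 17.2%.
Bonds outstanding: weight = 8476.0852/22346.1232 = 0.3793; after-tax cost = 4.37% × (1 − 17.5%) = 3.6052%.
WACC = 0.6207 × 17.2000% + 0.3793 × 3.6052% = 12.0434%.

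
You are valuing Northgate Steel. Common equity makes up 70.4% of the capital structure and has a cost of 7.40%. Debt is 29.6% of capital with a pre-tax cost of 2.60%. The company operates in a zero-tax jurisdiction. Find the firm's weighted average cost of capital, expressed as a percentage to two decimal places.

After-tax cost of debt = 2.6% × (1 − 0%) = 2.6000%.
WACC = 0.704 × 7.4000% + 0.296 × 2.6000% = 5.9792%.

5.98%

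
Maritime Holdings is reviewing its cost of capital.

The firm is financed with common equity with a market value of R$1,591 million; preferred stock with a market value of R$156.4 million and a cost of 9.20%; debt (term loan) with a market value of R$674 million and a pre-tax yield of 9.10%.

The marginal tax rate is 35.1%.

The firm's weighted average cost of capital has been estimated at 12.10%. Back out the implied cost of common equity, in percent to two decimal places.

Total capital V = 1591 + 156.4 + 674 = 2421.4.
Equity weight = 1591/2421.4 = 0.6571.
Preferred weight = 156.4/2421.4 = 0.0646.
Term loan weight = 674/2421.4 = 0.2784.
Debt contribution = 0.2784 × 9.1% × (1 − 35.1%) = 1.6439%.
Preferred contribution = 0.0646 × 9.2% = 0.5942%.
Required equity contribution = 12.1% − 2.2382% = 9.8618%.
Re = 9.8618% / 0.6571 = 15.0091%.

15.01%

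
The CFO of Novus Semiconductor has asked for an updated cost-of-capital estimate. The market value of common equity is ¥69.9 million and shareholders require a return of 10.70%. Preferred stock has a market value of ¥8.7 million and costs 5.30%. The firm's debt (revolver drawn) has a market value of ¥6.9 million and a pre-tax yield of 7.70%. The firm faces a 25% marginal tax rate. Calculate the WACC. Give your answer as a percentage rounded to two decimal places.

Total capital V = 69.9 + 8.7 + 6.9 = 85.5.
Equity: weight = 69.9/85.5 = 0.8175; cost = 10.7%.
Preferred: weight = 8.7/85.5 = 0.1018; cost = 5.3%.
Revolver drawn: weight = 6.9/85.5 = 0.0807; after-tax cost = 7.7% × (1 − 25%) = 5.7750%.
WACC = 0.8175 × 10.7000% + 0.1018 × 5.3000% + 0.0807 × 5.7750% = 9.7531%.

9.75%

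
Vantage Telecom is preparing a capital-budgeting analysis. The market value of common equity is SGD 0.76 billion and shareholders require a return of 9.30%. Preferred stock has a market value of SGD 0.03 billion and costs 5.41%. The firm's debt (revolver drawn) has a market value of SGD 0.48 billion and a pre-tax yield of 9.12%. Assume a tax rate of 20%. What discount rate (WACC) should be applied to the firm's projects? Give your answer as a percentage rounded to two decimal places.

Total capital V = 0.76 + 0.03 + 0.48 = 1.27.
Equity: weight = 0.76/1.27 = 0.5984; cost = 9.3%.
Preferred: weight = 0.03/1.27 = 0.0236; cost = 5.41%.
Revolver drawn: weight = 0.48/1.27 = 0.3780; after-tax cost = 9.12% × (1 − 20%) = 7.2960%.
WACC = 0.5984 × 9.3000% + 0.0236 × 5.4100% + 0.3780 × 7.2960% = 8.4507%.

8.45%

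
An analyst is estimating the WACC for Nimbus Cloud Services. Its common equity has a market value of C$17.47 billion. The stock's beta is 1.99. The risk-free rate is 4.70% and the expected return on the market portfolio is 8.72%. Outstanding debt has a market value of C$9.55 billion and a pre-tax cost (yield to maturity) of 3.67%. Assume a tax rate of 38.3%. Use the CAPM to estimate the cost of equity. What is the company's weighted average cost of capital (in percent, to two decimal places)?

9.01%

Market risk premium = 8.72% − 4.7% = 4.02%.
Cost of equity via CAPM: Re = 4.7% + 1.99 × 4.02% = 12.6998%.
Total capital V = 17.47 + 9.55 = 27.02.
Equity: weight = 17.47/27.02 = 0.6466; cost = 12.6998%.
Debt: weight = 9.55/27.02 = 0.3534; after-tax cost = 3.67% × (1 − 38.3%) = 2.2644%.
WACC = 0.6466 × 12.6998% + 0.3534 × 2.2644% = 9.0115%.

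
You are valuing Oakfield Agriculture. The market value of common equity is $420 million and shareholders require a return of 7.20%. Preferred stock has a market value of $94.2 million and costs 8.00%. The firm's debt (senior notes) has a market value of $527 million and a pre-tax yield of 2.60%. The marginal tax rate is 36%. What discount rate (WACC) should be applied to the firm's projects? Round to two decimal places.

4.47%

Total capital V = 420 + 94.2 + 527 = 1041.2.
Equity: weight = 420/1041.2 = 0.4034; cost = 7.2%.
Preferred: weight = 94.2/1041.2 = 0.0905; cost = 8%.
Senior notes: weight = 527/1041.2 = 0.5061; after-tax cost = 2.6% × (1 − 36%) = 1.6640%.
WACC = 0.4034 × 7.2000% + 0.0905 × 8.0000% + 0.5061 × 1.6640% = 4.4703%.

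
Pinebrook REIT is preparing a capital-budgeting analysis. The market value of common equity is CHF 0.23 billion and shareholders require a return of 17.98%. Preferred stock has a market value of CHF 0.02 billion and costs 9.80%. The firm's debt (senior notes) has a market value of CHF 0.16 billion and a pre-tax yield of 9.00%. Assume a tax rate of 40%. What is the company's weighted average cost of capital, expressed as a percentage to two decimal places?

Total capital V = 0.23 + 0.02 + 0.16 = 0.41.
Equity: weight = 0.23/0.41 = 0.5610; cost = 17.98%.
Preferred: weight = 0.02/0.41 = 0.0488; cost = 9.8%.
Senior notes: weight = 0.16/0.41 = 0.3902; after-tax cost = 9% × (1 − 40%) = 5.4000%.
WACC = 0.5610 × 17.9800% + 0.0488 × 9.8000% + 0.3902 × 5.4000% = 12.6717%.

12.67%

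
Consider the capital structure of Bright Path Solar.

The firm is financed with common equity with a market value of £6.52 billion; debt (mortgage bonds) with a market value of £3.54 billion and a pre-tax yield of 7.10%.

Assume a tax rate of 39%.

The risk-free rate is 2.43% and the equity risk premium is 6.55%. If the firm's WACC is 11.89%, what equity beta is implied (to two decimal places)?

Total capital V = 6.52 + 3.54 = 10.06.
Equity weight = 6.52/10.06 = 0.6481.
Mortgage bonds weight = 3.54/10.06 = 0.3519.
Debt contribution = 0.3519 × 7.1% × (1 − 39%) = 1.5240%.
Required equity contribution = 11.89% − 1.5240% = 10.3660%  ⇒  Re = 15.9941%.
CAPM: 15.9941% = 2.43% + β × 6.55%  ⇒  β = 2.0709.

2.07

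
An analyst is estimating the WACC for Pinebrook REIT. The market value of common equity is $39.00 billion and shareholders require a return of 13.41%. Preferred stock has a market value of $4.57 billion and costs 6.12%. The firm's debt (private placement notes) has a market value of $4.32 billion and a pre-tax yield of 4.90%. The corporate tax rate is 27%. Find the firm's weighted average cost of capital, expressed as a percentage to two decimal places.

11.83%

Total capital V = 39 + 4.57 + 4.32 = 47.89.
Equity: weight = 39/47.89 = 0.8144; cost = 13.41%.
Preferred: weight = 4.57/47.89 = 0.0954; cost = 6.12%.
Private placement notes: weight = 4.32/47.89 = 0.0902; after-tax cost = 4.9% × (1 − 27%) = 3.5770%.
WACC = 0.8144 × 13.4100% + 0.0954 × 6.1200% + 0.0902 × 3.5770% = 11.8273%.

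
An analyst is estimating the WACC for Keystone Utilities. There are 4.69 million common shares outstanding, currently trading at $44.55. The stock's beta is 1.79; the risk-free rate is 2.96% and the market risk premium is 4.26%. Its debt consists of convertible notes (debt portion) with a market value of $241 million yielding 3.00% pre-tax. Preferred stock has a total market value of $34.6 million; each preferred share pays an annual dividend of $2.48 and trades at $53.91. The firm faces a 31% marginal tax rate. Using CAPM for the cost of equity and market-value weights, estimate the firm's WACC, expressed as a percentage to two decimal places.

Cost of equity via CAPM: Re = 2.96% + 1.79 × 4.26% = 10.5854%.
Cost of preferred: Rp = 2.48 / 53.91 = 4.6003%.
Market value of equity E = 44.55 × 4.69m = 208.9395m.
Total capital V = 208.9395 + 34.6 + 241 = 484.5395.
Equity: weight = 208.9395/484.5395 = 0.4312; cost = 10.5854%.
Preferred: weight = 34.6/484.5395 = 0.0714; cost = 4.6003%.
Convertible notes (debt portion): weight = 241/484.5395 = 0.4974; after-tax cost = 3% × (1 − 31%) = 2.0700%.
WACC = 0.4312 × 10.5854% + 0.0714 × 4.6003% + 0.4974 × 2.0700% = 5.9226%.

5.92%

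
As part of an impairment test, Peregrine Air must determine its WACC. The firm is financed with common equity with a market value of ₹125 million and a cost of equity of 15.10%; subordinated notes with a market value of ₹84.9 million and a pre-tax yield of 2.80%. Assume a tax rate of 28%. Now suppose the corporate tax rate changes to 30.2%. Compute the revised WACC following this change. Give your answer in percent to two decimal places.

9.78%

After the change:
Total capital V = 125 + 84.9 = 209.9.
Equity: weight = 125/209.9 = 0.5955; cost = 15.1%.
Subordinated notes: weight = 84.9/209.9 = 0.4045; after-tax cost = 2.8% × (1 − 30.2%) = 1.9544%.
WACC = 0.5955 × 15.1000% + 0.4045 × 1.9544% = 9.7829%.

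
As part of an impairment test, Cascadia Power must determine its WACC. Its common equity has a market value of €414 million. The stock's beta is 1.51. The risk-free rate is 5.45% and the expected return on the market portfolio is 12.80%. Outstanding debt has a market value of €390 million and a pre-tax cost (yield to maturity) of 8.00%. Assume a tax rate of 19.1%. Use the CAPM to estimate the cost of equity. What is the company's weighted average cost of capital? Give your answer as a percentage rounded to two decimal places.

11.66%

Market risk premium = 12.8% − 5.45% = 7.35%.
Cost of equity via CAPM: Re = 5.45% + 1.51 × 7.35% = 16.5485%.
Total capital V = 414 + 390 = 804.
Equity: weight = 414/804 = 0.5149; cost = 16.5485%.
Debt: weight = 390/804 = 0.4851; after-tax cost = 8% × (1 − 19.1%) = 6.4720%.
WACC = 0.5149 × 16.5485% + 0.4851 × 6.4720% = 11.6606%.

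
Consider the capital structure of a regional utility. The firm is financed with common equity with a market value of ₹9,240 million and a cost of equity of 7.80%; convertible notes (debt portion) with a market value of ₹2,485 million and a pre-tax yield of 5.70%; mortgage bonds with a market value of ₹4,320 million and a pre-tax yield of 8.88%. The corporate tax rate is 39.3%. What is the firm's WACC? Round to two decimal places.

6.48%

Total capital V = 9240 + 2485 + 4320 = 16045.
Equity: weight = 9240/16045 = 0.5759; cost = 7.8%.
Convertible notes (debt portion): weight = 2485/16045 = 0.1549; after-tax cost = 5.7% × (1 − 39.3%) = 3.4599%.
Mortgage bonds: weight = 4320/16045 = 0.2692; after-tax cost = 8.88% × (1 − 39.3%) = 5.3902%.
WACC = 0.5759 × 7.8000% + 0.1549 × 3.4599% + 0.2692 × 5.3902% = 6.4790%.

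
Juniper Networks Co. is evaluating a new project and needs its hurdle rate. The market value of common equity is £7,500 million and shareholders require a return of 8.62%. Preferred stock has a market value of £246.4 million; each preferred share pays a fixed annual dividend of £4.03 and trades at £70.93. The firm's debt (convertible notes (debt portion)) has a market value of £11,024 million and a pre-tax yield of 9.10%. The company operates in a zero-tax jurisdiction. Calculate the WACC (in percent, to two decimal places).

8.86%

Cost of preferred: Rp = 4.03 / 70.93 = 5.6817%.
Total capital V = 7500 + 246.4 + 11024 = 18770.4.
Equity: weight = 7500/18770.4 = 0.3996; cost = 8.62%.
Preferred: weight = 246.4/18770.4 = 0.0131; cost = 5.6817%.
Convertible notes (debt portion): weight = 11024/18770.4 = 0.5873; after-tax cost = 9.1% × (1 − 0%) = 9.1000%.
WACC = 0.3996 × 8.6200% + 0.0131 × 5.6817% + 0.5873 × 9.1000% = 8.8633%.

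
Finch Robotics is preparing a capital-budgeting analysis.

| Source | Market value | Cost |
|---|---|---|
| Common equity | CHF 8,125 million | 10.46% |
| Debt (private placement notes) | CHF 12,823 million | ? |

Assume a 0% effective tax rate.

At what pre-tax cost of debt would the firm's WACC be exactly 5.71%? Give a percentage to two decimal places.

Total capital V = 8125 + 12823 = 20948.
Equity weight = 8125/20948 = 0.3879.
Private placement notes weight = 12823/20948 = 0.6121.
Equity contribution = 0.3879 × 10.46% = 4.0571%.
Remaining for debt = 5.71% − 4.0571% = 1.6529%.
Rd × (1 − 0%) × 0.6121 = 1.6529%  ⇒  Rd = 2.7003%.

2.70%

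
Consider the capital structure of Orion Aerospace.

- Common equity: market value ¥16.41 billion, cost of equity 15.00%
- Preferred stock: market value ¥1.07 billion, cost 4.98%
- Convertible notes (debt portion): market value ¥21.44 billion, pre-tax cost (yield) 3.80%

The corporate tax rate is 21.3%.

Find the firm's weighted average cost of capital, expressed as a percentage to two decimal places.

8.11%

Total capital V = 16.41 + 1.07 + 21.44 = 38.92.
Equity: weight = 16.41/38.92 = 0.4216; cost = 15%.
Preferred: weight = 1.07/38.92 = 0.0275; cost = 4.98%.
Convertible notes (debt portion): weight = 21.44/38.92 = 0.5509; after-tax cost = 3.8% × (1 − 21.3%) = 2.9906%.
WACC = 0.4216 × 15.0000% + 0.0275 × 4.9800% + 0.5509 × 2.9906% = 8.1089%.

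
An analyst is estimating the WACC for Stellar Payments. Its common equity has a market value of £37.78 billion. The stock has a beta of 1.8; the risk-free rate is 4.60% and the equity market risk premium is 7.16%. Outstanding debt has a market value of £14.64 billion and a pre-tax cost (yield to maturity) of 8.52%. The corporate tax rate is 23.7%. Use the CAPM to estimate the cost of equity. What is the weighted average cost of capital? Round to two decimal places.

14.42%

Cost of equity via CAPM: Re = 4.6% + 1.8 × 7.16% = 17.4880%.
Total capital V = 37.78 + 14.64 = 52.42.
Equity: weight = 37.78/52.42 = 0.7207; cost = 17.488%.
Debt: weight = 14.64/52.42 = 0.2793; after-tax cost = 8.52% × (1 − 23.7%) = 6.5008%.
WACC = 0.7207 × 17.4880% + 0.2793 × 6.5008% = 14.4195%.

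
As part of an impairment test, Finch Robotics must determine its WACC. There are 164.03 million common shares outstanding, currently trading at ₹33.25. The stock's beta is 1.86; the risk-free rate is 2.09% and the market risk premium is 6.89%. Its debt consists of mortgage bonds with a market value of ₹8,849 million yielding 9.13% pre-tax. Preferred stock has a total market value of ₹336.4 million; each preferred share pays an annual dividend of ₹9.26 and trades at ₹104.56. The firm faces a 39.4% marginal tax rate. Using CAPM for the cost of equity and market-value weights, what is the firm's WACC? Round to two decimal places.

9.10%

Cost of equity via CAPM: Re = 2.09% + 1.86 × 6.89% = 14.9054%.
Cost of preferred: Rp = 9.26 / 104.56 = 8.8562%.
Market value of equity E = 33.25 × 164.03m = 5453.9975m.
Total capital V = 5453.9975 + 336.4 + 8849 = 14639.3975.
Equity: weight = 5453.9975/14639.3975 = 0.3726; cost = 14.9054%.
Preferred: weight = 336.4/14639.3975 = 0.0230; cost = 8.8562%.
Mortgage bonds: weight = 8849/14639.3975 = 0.6045; after-tax cost = 9.13% × (1 − 39.4%) = 5.5328%.
WACC = 0.3726 × 14.9054% + 0.0230 × 8.8562% + 0.6045 × 5.5328% = 9.1010%.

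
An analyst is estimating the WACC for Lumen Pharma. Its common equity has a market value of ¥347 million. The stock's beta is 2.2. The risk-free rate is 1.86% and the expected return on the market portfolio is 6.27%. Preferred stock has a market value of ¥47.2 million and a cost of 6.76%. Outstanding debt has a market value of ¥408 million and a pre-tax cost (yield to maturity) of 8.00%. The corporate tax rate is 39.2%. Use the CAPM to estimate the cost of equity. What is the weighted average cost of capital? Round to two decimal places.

7.87%

Market risk premium = 6.27% − 1.86% = 4.41%.
Cost of equity via CAPM: Re = 1.86% + 2.2 × 4.41% = 11.5620%.
Total capital V = 347 + 47.2 + 408 = 802.2.
Equity: weight = 347/802.2 = 0.4326; cost = 11.562%.
Preferred: weight = 47.2/802.2 = 0.0588; cost = 6.76%.
Debt: weight = 408/802.2 = 0.5086; after-tax cost = 8% × (1 − 39.2%) = 4.8640%.
WACC = 0.4326 × 11.5620% + 0.0588 × 6.7600% + 0.5086 × 4.8640% = 7.8728%.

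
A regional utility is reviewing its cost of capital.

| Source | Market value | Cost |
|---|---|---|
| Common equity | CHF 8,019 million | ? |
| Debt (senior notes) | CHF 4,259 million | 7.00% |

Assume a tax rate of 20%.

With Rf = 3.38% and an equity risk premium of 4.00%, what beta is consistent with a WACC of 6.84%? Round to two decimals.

Total capital V = 8019 + 4259 = 12278.
Equity weight = 8019/12278 = 0.6531.
Senior notes weight = 4259/12278 = 0.3469.
Debt contribution = 0.3469 × 7% × (1 − 20%) = 1.9425%.
Required equity contribution = 6.84% − 1.9425% = 4.8975%  ⇒  Re = 7.4986%.
CAPM: 7.4986% = 3.38% + β × 4.0%  ⇒  β = 1.0296.

1.03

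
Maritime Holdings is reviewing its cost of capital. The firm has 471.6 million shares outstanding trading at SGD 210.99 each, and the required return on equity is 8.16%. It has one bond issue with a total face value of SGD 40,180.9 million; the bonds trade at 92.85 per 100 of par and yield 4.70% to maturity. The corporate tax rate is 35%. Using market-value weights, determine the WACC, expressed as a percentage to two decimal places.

6.77%

Market value of equity E = 210.99 × 471.6m = 99502.884m. Market value of debt D = 40180.9m × 92.85/100 = 37307.96565m.
Total capital V = 99502.884 + 37307.96565 = 136810.84965.
Equity: weight = 99502.884/136810.84965 = 0.7273; cost = 8.16%.
Bonds outstanding: weight = 37307.96565/136810.84965 = 0.2727; after-tax cost = 4.7% × (1 − 35%) = 3.0550%.
WACC = 0.7273 × 8.1600% + 0.2727 × 3.0550% = 6.7679%.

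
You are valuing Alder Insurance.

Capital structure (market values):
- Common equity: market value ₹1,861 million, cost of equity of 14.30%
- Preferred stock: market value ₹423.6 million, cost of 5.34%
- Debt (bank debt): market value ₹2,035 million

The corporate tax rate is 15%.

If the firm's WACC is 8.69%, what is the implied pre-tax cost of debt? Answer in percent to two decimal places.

Total capital V = 1861 + 423.6 + 2035 = 4319.6.
Equity weight = 1861/4319.6 = 0.4308.
Preferred weight = 423.6/4319.6 = 0.0981.
Bank debt weight = 2035/4319.6 = 0.4711.
Equity contribution = 0.4308 × 14.3% = 6.1608%.
Preferred contribution = 0.0981 × 5.34% = 0.5237%.
Remaining for debt = 8.69% − 6.6845% = 2.0055%.
Rd × (1 − 15%) × 0.4711 = 2.0055%  ⇒  Rd = 5.0082%.

5.01%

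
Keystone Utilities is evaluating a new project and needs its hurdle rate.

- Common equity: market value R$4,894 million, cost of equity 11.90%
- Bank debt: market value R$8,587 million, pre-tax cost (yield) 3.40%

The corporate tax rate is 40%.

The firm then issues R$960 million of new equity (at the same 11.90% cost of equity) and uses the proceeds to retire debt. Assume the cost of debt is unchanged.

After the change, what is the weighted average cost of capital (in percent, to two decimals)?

6.32%

After the change:
Total capital V = 5854 + 7627 = 13481.
Equity: weight = 5854/13481 = 0.4342; cost = 11.9%.
Bank debt: weight = 7627/13481 = 0.5658; after-tax cost = 3.4% × (1 − 40%) = 2.0400%.
WACC = 0.4342 × 11.9000% + 0.5658 × 2.0400% = 6.3216%.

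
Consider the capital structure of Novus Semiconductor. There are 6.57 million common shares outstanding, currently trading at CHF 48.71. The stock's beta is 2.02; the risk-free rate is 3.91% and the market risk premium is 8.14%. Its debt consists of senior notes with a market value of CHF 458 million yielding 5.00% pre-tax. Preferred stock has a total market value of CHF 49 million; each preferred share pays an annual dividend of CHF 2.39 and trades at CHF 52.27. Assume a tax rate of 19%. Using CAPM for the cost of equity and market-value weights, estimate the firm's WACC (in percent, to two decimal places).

10.39%

Cost of equity via CAPM: Re = 3.91% + 2.02 × 8.14% = 20.3528%.
Cost of preferred: Rp = 2.39 / 52.27 = 4.5724%.
Market value of equity E = 48.71 × 6.57m = 320.0247m.
Total capital V = 320.0247 + 49 + 458 = 827.0247.
Equity: weight = 320.0247/827.0247 = 0.3870; cost = 20.3528%.
Preferred: weight = 49/827.0247 = 0.0592; cost = 4.5724%.
Senior notes: weight = 458/827.0247 = 0.5538; after-tax cost = 5% × (1 − 19%) = 4.0500%.
WACC = 0.3870 × 20.3528% + 0.0592 × 4.5724% + 0.5538 × 4.0500% = 10.3895%.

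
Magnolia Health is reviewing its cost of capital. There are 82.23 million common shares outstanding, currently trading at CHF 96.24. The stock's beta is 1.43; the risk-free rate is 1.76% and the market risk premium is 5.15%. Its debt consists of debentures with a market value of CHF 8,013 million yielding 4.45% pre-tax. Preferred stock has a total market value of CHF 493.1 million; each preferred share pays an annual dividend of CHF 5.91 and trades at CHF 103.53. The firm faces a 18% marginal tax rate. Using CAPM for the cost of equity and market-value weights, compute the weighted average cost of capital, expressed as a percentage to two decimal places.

6.35%

Cost of equity via CAPM: Re = 1.76% + 1.43 × 5.15% = 9.1245%.
Cost of preferred: Rp = 5.91 / 103.53 = 5.7085%.
Market value of equity E = 96.24 × 82.23m = 7913.8152m.
Total capital V = 7913.8152 + 493.1 + 8013 = 16419.9152.
Equity: weight = 7913.8152/16419.9152 = 0.4820; cost = 9.1245%.
Preferred: weight = 493.1/16419.9152 = 0.0300; cost = 5.7085%.
Debentures: weight = 8013/16419.9152 = 0.4880; after-tax cost = 4.45% × (1 − 18%) = 3.6490%.
WACC = 0.4820 × 9.1245% + 0.0300 × 5.7085% + 0.4880 × 3.6490% = 6.3498%.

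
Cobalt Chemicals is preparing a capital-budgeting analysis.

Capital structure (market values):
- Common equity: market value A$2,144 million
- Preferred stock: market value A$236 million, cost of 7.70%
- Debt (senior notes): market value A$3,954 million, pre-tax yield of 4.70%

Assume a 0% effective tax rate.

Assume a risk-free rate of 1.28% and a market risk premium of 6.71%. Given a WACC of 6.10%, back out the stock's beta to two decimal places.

1.08

Total capital V = 2144 + 236 + 3954 = 6334.
Equity weight = 2144/6334 = 0.3385.
Preferred weight = 236/6334 = 0.0373.
Senior notes weight = 3954/6334 = 0.6243.
Debt contribution = 0.6243 × 4.7% × (1 − 0%) = 2.9340%.
Preferred contribution = 0.0373 × 7.7% = 0.2869%.
Required equity contribution = 6.1% − 3.2209% = 2.8791%  ⇒  Re = 8.5058%.
CAPM: 8.5058% = 1.28% + β × 6.71%  ⇒  β = 1.0769.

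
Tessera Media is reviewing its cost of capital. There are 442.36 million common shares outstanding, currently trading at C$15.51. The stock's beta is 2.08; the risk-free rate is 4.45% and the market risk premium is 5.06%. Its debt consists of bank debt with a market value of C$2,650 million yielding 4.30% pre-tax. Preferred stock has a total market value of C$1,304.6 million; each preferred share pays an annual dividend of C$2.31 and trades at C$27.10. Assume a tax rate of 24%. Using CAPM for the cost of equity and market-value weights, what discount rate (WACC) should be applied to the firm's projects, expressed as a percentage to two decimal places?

Cost of equity via CAPM: Re = 4.45% + 2.08 × 5.06% = 14.9748%.
Cost of preferred: Rp = 2.31 / 27.1 = 8.5240%.
Market value of equity E = 15.51 × 442.36m = 6861.0036m.
Total capital V = 6861.0036 + 1304.6 + 2650 = 10815.6036.
Equity: weight = 6861.0036/10815.6036 = 0.6344; cost = 14.9748%.
Preferred: weight = 1304.6/10815.6036 = 0.1206; cost = 8.524%.
Bank debt: weight = 2650/10815.6036 = 0.2450; after-tax cost = 4.3% × (1 − 24%) = 3.2680%.
WACC = 0.6344 × 14.9748% + 0.1206 × 8.5240% + 0.2450 × 3.2680% = 11.3283%.

11.33%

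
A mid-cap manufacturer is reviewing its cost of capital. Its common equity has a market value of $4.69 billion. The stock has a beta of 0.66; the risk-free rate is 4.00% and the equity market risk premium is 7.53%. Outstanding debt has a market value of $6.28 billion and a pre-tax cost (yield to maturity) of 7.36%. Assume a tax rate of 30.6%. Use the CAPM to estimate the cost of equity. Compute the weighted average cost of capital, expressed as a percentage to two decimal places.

Cost of equity via CAPM: Re = 4.0% + 0.66 × 7.53% = 8.9698%.
Total capital V = 4.69 + 6.28 = 10.97.
Equity: weight = 4.69/10.97 = 0.4275; cost = 8.9698%.
Debt: weight = 6.28/10.97 = 0.5725; after-tax cost = 7.36% × (1 − 30.6%) = 5.1078%.
WACC = 0.4275 × 8.9698% + 0.5725 × 5.1078% = 6.7589%.

6.76%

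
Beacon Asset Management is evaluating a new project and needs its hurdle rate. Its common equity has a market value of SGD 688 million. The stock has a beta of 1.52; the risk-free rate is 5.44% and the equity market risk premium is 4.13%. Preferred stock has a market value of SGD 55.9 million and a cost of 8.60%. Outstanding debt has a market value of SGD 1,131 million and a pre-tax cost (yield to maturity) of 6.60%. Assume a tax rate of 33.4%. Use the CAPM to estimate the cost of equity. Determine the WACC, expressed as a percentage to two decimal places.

Cost of equity via CAPM: Re = 5.44% + 1.52 × 4.13% = 11.7176%.
Total capital V = 688 + 55.9 + 1131 = 1874.9.
Equity: weight = 688/1874.9 = 0.3670; cost = 11.7176%.
Preferred: weight = 55.9/1874.9 = 0.0298; cost = 8.6%.
Debt: weight = 1131/1874.9 = 0.6032; after-tax cost = 6.6% × (1 − 33.4%) = 4.3956%.
WACC = 0.3670 × 11.7176% + 0.0298 × 8.6000% + 0.6032 × 4.3956% = 7.2078%.

7.21%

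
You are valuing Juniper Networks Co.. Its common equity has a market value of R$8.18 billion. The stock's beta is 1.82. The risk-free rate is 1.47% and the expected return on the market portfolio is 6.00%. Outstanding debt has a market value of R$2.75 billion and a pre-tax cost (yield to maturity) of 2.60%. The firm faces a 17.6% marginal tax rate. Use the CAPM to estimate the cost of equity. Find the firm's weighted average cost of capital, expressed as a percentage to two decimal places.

Market risk premium = 6.0% − 1.47% = 4.53%.
Cost of equity via CAPM: Re = 1.47% + 1.82 × 4.53% = 9.7146%.
Total capital V = 8.18 + 2.75 = 10.93.
Equity: weight = 8.18/10.93 = 0.7484; cost = 9.7146%.
Debt: weight = 2.75/10.93 = 0.2516; after-tax cost = 2.6% × (1 − 17.6%) = 2.1424%.
WACC = 0.7484 × 9.7146% + 0.2516 × 2.1424% = 7.8094%.

7.81%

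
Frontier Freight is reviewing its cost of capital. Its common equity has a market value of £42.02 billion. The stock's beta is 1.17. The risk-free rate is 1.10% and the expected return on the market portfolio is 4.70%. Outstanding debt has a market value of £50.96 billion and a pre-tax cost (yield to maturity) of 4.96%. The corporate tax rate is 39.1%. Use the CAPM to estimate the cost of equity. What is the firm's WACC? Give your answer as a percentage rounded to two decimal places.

4.06%

Market risk premium = 4.7% − 1.1% = 3.6%.
Cost of equity via CAPM: Re = 1.1% + 1.17 × 3.6% = 5.3120%.
Total capital V = 42.02 + 50.96 = 92.98.
Equity: weight = 42.02/92.98 = 0.4519; cost = 5.312%.
Debt: weight = 50.96/92.98 = 0.5481; after-tax cost = 4.96% × (1 − 39.1%) = 3.0206%.
WACC = 0.4519 × 5.3120% + 0.5481 × 3.0206% = 4.0562%.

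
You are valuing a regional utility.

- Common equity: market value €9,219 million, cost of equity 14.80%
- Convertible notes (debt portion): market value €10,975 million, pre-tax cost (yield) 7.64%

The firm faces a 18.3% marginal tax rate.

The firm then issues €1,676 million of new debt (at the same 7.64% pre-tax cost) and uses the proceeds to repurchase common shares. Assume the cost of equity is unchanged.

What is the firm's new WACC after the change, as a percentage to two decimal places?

9.44%

After the change:
Total capital V = 7543 + 12651 = 20194.
Equity: weight = 7543/20194 = 0.3735; cost = 14.8%.
Convertible notes (debt portion): weight = 12651/20194 = 0.6265; after-tax cost = 7.64% × (1 − 18.3%) = 6.2419%.
WACC = 0.3735 × 14.8000% + 0.6265 × 6.2419% = 9.4386%.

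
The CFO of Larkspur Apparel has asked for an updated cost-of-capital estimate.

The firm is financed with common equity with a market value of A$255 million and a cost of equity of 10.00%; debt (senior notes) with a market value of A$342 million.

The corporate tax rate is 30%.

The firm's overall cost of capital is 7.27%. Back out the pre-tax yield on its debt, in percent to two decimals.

Total capital V = 255 + 342 = 597.
Equity weight = 255/597 = 0.4271.
Senior notes weight = 342/597 = 0.5729.
Equity contribution = 0.4271 × 10% = 4.2714%.
Remaining for debt = 7.27% − 4.2714% = 2.9986%.
Rd × (1 − 30%) × 0.5729 = 2.9986%  ⇒  Rd = 7.4778%.

7.48%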